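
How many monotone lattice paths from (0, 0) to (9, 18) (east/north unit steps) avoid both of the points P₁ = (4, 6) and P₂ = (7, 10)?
Number of paths = 2842935

Inclusion–exclusion. Total paths: C(27, 9) = 4686825. Through P₁: C(10, 4)·C(17, 5) = 1299480. Through P₂: C(17, 7)·C(10, 2) = 875160. Since P₁ is strictly southwest of P₂, a monotone path through both must visit P₁ then P₂; paths through both = C(10, 4)·C(7, 3)·C(10, 2) = 330750. Avoid both = 4686825 − 1299480 − 875160 + 330750 = 2842935.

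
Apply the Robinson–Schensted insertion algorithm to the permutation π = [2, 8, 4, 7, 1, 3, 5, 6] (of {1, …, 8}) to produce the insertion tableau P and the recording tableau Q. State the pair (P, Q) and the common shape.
P = [1, 3, 5, 6] / [2, 4, 7] / [8];  Q = [1, 2, 4, 8] / [3, 6, 7] / [5];  common shape = (4, 3, 1)

Row-insert the values π_1, π_2, … into P one at a time, bumping the leftmost entry strictly greater than the inserted value down to the next row. The recording tableau Q records, in position (i, j), the step at which that cell was added to P.
  Insert 2 (step 1): P = [2];  Q = [1]
  Insert 8 (step 2): P = [2, 8];  Q = [1, 2]
  Insert 4 (step 3): P = [2, 4] / [8];  Q = [1, 2] / [3]
  Insert 7 (step 4): P = [2, 4, 7] / [8];  Q = [1, 2, 4] / [3]
  Insert 1 (step 5): P = [1, 4, 7] / [2] / [8];  Q = [1, 2, 4] / [3] / [5]
  Insert 3 (step 6): P = [1, 3, 7] / [2, 4] / [8];  Q = [1, 2, 4] / [3, 6] / [5]
  Insert 5 (step 7): P = [1, 3, 5] / [2, 4, 7] / [8];  Q = [1, 2, 4] / [3, 6, 7] / [5]
  Insert 6 (step 8): P = [1, 3, 5, 6] / [2, 4, 7] / [8];  Q = [1, 2, 4, 8] / [3, 6, 7] / [5]
Final shape: (4, 3, 1).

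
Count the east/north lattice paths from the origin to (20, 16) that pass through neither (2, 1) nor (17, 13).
Number of paths = 2844231750

Inclusion–exclusion. Total paths: C(36, 20) = 7307872110. Through P₁: C(3, 2)·C(33, 18) = 3111474960. Through P₂: C(30, 17)·C(6, 3) = 2395197000. Since P₁ is strictly southwest of P₂, a monotone path through both must visit P₁ then P₂; paths through both = C(3, 2)·C(27, 15)·C(6, 3) = 1043031600. Avoid both = 7307872110 − 3111474960 − 2395197000 + 1043031600 = 2844231750.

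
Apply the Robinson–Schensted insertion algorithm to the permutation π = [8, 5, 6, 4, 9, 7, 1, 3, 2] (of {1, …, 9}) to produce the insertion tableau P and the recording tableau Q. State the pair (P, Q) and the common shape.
P = [1, 2, 7] / [3, 6] / [4, 9] / [5] / [8];  Q = [1, 3, 5] / [2, 6] / [4, 8] / [7] / [9];  common shape = (3, 2, 2, 1, 1)

Row-insert the values π_1, π_2, … into P one at a time, bumping the leftmost entry strictly greater than the inserted value down to the next row. The recording tableau Q records, in position (i, j), the step at which that cell was added to P.
  Insert 8 (step 1): P = [8];  Q = [1]
  Insert 5 (step 2): P = [5] / [8];  Q = [1] / [2]
  Insert 6 (step 3): P = [5, 6] / [8];  Q = [1, 3] / [2]
  Insert 4 (step 4): P = [4, 6] / [5] / [8];  Q = [1, 3] / [2] / [4]
  Insert 9 (step 5): P = [4, 6, 9] / [5] / [8];  Q = [1, 3, 5] / [2] / [4]
  Insert 7 (step 6): P = [4, 6, 7] / [5, 9] / [8];  Q = [1, 3, 5] / [2, 6] / [4]
  Insert 1 (step 7): P = [1, 6, 7] / [4, 9] / [5] / [8];  Q = [1, 3, 5] / [2, 6] / [4] / [7]
  Insert 3 (step 8): P = [1, 3, 7] / [4, 6] / [5, 9] / [8];  Q = [1, 3, 5] / [2, 6] / [4, 8] / [7]
  Insert 2 (step 9): P = [1, 2, 7] / [3, 6] / [4, 9] / [5] / [8];  Q = [1, 3, 5] / [2, 6] / [4, 8] / [7] / [9]
Final shape: (3, 2, 2, 1, 1).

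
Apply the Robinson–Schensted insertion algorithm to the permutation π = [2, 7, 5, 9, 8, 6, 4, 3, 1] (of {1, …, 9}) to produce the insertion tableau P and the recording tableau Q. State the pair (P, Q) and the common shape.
P = [1, 3, 6] / [2, 8] / [4] / [5] / [7] / [9];  Q = [1, 2, 4] / [3, 5] / [6] / [7] / [8] / [9];  common shape = (3, 2, 1, 1, 1, 1)

Row-insert the values π_1, π_2, … into P one at a time, bumping the leftmost entry strictly greater than the inserted value down to the next row. The recording tableau Q records, in position (i, j), the step at which that cell was added to P.
  Insert 2 (step 1): P = [2];  Q = [1]
  Insert 7 (step 2): P = [2, 7];  Q = [1, 2]
  Insert 5 (step 3): P = [2, 5] / [7];  Q = [1, 2] / [3]
  Insert 9 (step 4): P = [2, 5, 9] / [7];  Q = [1, 2, 4] / [3]
  Insert 8 (step 5): P = [2, 5, 8] / [7, 9];  Q = [1, 2, 4] / [3, 5]
  Insert 6 (step 6): P = [2, 5, 6] / [7, 8] / [9];  Q = [1, 2, 4] / [3, 5] / [6]
  Insert 4 (step 7): P = [2, 4, 6] / [5, 8] / [7] / [9];  Q = [1, 2, 4] / [3, 5] / [6] / [7]
  Insert 3 (step 8): P = [2, 3, 6] / [4, 8] / [5] / [7] / [9];  Q = [1, 2, 4] / [3, 5] / [6] / [7] / [8]
  Insert 1 (step 9): P = [1, 3, 6] / [2, 8] / [4] / [5] / [7] / [9];  Q = [1, 2, 4] / [3, 5] / [6] / [7] / [8] / [9]
Final shape: (3, 2, 1, 1, 1, 1).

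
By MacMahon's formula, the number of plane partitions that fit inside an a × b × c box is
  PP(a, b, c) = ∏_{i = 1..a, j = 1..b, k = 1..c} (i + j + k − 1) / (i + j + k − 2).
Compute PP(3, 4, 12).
PP(3, 4, 12) = 176729280

Evaluate the triple product over i = 1..3, j = 1..4, k = 1..12. The factors are (2/1) · (3/2) · (4/3) · (5/4) · (6/5) · (7/6) · (8/7) · (9/8) · … (144 factors total). The numerators and denominators telescope so the product is an integer; carrying out the multiplication exactly gives PP(3, 4, 12) = 176729280.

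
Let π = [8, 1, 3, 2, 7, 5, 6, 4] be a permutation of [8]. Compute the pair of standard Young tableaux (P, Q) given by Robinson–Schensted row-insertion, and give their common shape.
P = [1, 2, 4, 6] / [3, 5] / [7] / [8];  Q = [1, 3, 5, 7] / [2, 6] / [4] / [8];  common shape = (4, 2, 1, 1)

Row-insert the values π_1, π_2, … into P one at a time, bumping the leftmost entry strictly greater than the inserted value down to the next row. The recording tableau Q records, in position (i, j), the step at which that cell was added to P.
  Insert 8 (step 1): P = [8];  Q = [1]
  Insert 1 (step 2): P = [1] / [8];  Q = [1] / [2]
  Insert 3 (step 3): P = [1, 3] / [8];  Q = [1, 3] / [2]
  Insert 2 (step 4): P = [1, 2] / [3] / [8];  Q = [1, 3] / [2] / [4]
  Insert 7 (step 5): P = [1, 2, 7] / [3] / [8];  Q = [1, 3, 5] / [2] / [4]
  Insert 5 (step 6): P = [1, 2, 5] / [3, 7] / [8];  Q = [1, 3, 5] / [2, 6] / [4]
  Insert 6 (step 7): P = [1, 2, 5, 6] / [3, 7] / [8];  Q = [1, 3, 5, 7] / [2, 6] / [4]
  Insert 4 (step 8): P = [1, 2, 4, 6] / [3, 5] / [7] / [8];  Q = [1, 3, 5, 7] / [2, 6] / [4] / [8]
Final shape: (4, 2, 1, 1).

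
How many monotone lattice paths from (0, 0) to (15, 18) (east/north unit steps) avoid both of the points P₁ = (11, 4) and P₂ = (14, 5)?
Number of paths = 1032895068

Inclusion–exclusion. Total paths: C(33, 15) = 1037158320. Through P₁: C(15, 11)·C(18, 4) = 4176900. Through P₂: C(19, 14)·C(14, 1) = 162792. Since P₁ is strictly southwest of P₂, a monotone path through both must visit P₁ then P₂; paths through both = C(15, 11)·C(4, 3)·C(14, 1) = 76440. Avoid both = 1037158320 − 4176900 − 162792 + 76440 = 1032895068.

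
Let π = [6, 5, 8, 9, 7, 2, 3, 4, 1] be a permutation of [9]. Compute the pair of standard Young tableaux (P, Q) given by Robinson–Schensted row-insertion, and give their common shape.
P = [1, 3, 4] / [2, 7, 9] / [5, 8] / [6];  Q = [1, 3, 4] / [2, 5, 8] / [6, 7] / [9];  common shape = (3, 3, 2, 1)

Row-insert the values π_1, π_2, … into P one at a time, bumping the leftmost entry strictly greater than the inserted value down to the next row. The recording tableau Q records, in position (i, j), the step at which that cell was added to P.
  Insert 6 (step 1): P = [6];  Q = [1]
  Insert 5 (step 2): P = [5] / [6];  Q = [1] / [2]
  Insert 8 (step 3): P = [5, 8] / [6];  Q = [1, 3] / [2]
  Insert 9 (step 4): P = [5, 8, 9] / [6];  Q = [1, 3, 4] / [2]
  Insert 7 (step 5): P = [5, 7, 9] / [6, 8];  Q = [1, 3, 4] / [2, 5]
  Insert 2 (step 6): P = [2, 7, 9] / [5, 8] / [6];  Q = [1, 3, 4] / [2, 5] / [6]
  Insert 3 (step 7): P = [2, 3, 9] / [5, 7] / [6, 8];  Q = [1, 3, 4] / [2, 5] / [6, 7]
  Insert 4 (step 8): P = [2, 3, 4] / [5, 7, 9] / [6, 8];  Q = [1, 3, 4] / [2, 5, 8] / [6, 7]
  Insert 1 (step 9): P = [1, 3, 4] / [2, 7, 9] / [5, 8] / [6];  Q = [1, 3, 4] / [2, 5, 8] / [6, 7] / [9]
Final shape: (3, 3, 2, 1).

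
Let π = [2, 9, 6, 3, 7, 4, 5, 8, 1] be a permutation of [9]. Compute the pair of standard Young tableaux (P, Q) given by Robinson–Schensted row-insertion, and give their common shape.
P = [1, 3, 4, 5, 8] / [2, 7] / [6] / [9];  Q = [1, 2, 5, 7, 8] / [3, 6] / [4] / [9];  common shape = (5, 2, 1, 1)

Row-insert the values π_1, π_2, … into P one at a time, bumping the leftmost entry strictly greater than the inserted value down to the next row. The recording tableau Q records, in position (i, j), the step at which that cell was added to P.
  Insert 2 (step 1): P = [2];  Q = [1]
  Insert 9 (step 2): P = [2, 9];  Q = [1, 2]
  Insert 6 (step 3): P = [2, 6] / [9];  Q = [1, 2] / [3]
  Insert 3 (step 4): P = [2, 3] / [6] / [9];  Q = [1, 2] / [3] / [4]
  Insert 7 (step 5): P = [2, 3, 7] / [6] / [9];  Q = [1, 2, 5] / [3] / [4]
  Insert 4 (step 6): P = [2, 3, 4] / [6, 7] / [9];  Q = [1, 2, 5] / [3, 6] / [4]
  Insert 5 (step 7): P = [2, 3, 4, 5] / [6, 7] / [9];  Q = [1, 2, 5, 7] / [3, 6] / [4]
  Insert 8 (step 8): P = [2, 3, 4, 5, 8] / [6, 7] / [9];  Q = [1, 2, 5, 7, 8] / [3, 6] / [4]
  Insert 1 (step 9): P = [1, 3, 4, 5, 8] / [2, 7] / [6] / [9];  Q = [1, 2, 5, 7, 8] / [3, 6] / [4] / [9]
Final shape: (5, 2, 1, 1).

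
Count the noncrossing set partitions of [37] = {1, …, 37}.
C_37 = 45950804324621742364

These noncrossing partitions are counted by the Catalan number C_n = (1/(n + 1)) · C(2n, n). For n = 37: C_37 = (1/38) · C(74, 37) = 1746130564335626209832/38 = 45950804324621742364.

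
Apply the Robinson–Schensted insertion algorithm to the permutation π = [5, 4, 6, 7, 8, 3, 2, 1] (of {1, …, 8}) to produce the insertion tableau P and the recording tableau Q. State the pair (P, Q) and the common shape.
P = [1, 6, 7, 8] / [2] / [3] / [4] / [5];  Q = [1, 3, 4, 5] / [2] / [6] / [7] / [8];  common shape = (4, 1, 1, 1, 1)

Row-insert the values π_1, π_2, … into P one at a time, bumping the leftmost entry strictly greater than the inserted value down to the next row. The recording tableau Q records, in position (i, j), the step at which that cell was added to P.
  Insert 5 (step 1): P = [5];  Q = [1]
  Insert 4 (step 2): P = [4] / [5];  Q = [1] / [2]
  Insert 6 (step 3): P = [4, 6] / [5];  Q = [1, 3] / [2]
  Insert 7 (step 4): P = [4, 6, 7] / [5];  Q = [1, 3, 4] / [2]
  Insert 8 (step 5): P = [4, 6, 7, 8] / [5];  Q = [1, 3, 4, 5] / [2]
  Insert 3 (step 6): P = [3, 6, 7, 8] / [4] / [5];  Q = [1, 3, 4, 5] / [2] / [6]
  Insert 2 (step 7): P = [2, 6, 7, 8] / [3] / [4] / [5];  Q = [1, 3, 4, 5] / [2] / [6] / [7]
  Insert 1 (step 8): P = [1, 6, 7, 8] / [2] / [3] / [4] / [5];  Q = [1, 3, 4, 5] / [2] / [6] / [7] / [8]
Final shape: (4, 1, 1, 1, 1).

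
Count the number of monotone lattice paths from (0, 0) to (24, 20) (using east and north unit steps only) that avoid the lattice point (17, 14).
Number of paths = 1305986137170

Total paths from (0, 0) to (24, 20): C(44, 24) = 1761039350070. Paths through (17, 14): (paths (0, 0) → (17, 14)) × (paths (17, 14) → (24, 20)) = C(31, 17) · C(13, 7) = 265182525 · 1716 = 455053212900. Avoidance count = 1761039350070 − 455053212900 = 1305986137170.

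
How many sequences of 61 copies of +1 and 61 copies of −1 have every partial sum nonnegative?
C_61 = 6182127958584855650487080847216336

These ballot sequences are counted by the Catalan number C_n = (1/(n + 1)) · C(2n, n). For n = 61: C_61 = (1/62) · C(122, 61) = 383291933432261050330199012527412832/62 = 6182127958584855650487080847216336.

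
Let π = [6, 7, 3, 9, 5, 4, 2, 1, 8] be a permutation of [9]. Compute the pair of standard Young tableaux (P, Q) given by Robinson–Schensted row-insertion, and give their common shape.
P = [1, 4, 8] / [2, 7, 9] / [3] / [5] / [6];  Q = [1, 2, 4] / [3, 5, 9] / [6] / [7] / [8];  common shape = (3, 3, 1, 1, 1)

Row-insert the values π_1, π_2, … into P one at a time, bumping the leftmost entry strictly greater than the inserted value down to the next row. The recording tableau Q records, in position (i, j), the step at which that cell was added to P.
  Insert 6 (step 1): P = [6];  Q = [1]
  Insert 7 (step 2): P = [6, 7];  Q = [1, 2]
  Insert 3 (step 3): P = [3, 7] / [6];  Q = [1, 2] / [3]
  Insert 9 (step 4): P = [3, 7, 9] / [6];  Q = [1, 2, 4] / [3]
  Insert 5 (step 5): P = [3, 5, 9] / [6, 7];  Q = [1, 2, 4] / [3, 5]
  Insert 4 (step 6): P = [3, 4, 9] / [5, 7] / [6];  Q = [1, 2, 4] / [3, 5] / [6]
  Insert 2 (step 7): P = [2, 4, 9] / [3, 7] / [5] / [6];  Q = [1, 2, 4] / [3, 5] / [6] / [7]
  Insert 1 (step 8): P = [1, 4, 9] / [2, 7] / [3] / [5] / [6];  Q = [1, 2, 4] / [3, 5] / [6] / [7] / [8]
  Insert 8 (step 9): P = [1, 4, 8] / [2, 7, 9] / [3] / [5] / [6];  Q = [1, 2, 4] / [3, 5, 9] / [6] / [7] / [8]
Final shape: (3, 3, 1, 1, 1).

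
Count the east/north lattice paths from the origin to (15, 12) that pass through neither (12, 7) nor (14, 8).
Number of paths = 13719102

Inclusion–exclusion. Total paths: C(27, 15) = 17383860. Through P₁: C(19, 12)·C(8, 3) = 2821728. Through P₂: C(22, 14)·C(5, 1) = 1598850. Since P₁ is strictly southwest of P₂, a monotone path through both must visit P₁ then P₂; paths through both = C(19, 12)·C(3, 2)·C(5, 1) = 755820. Avoid both = 17383860 − 2821728 − 1598850 + 755820 = 13719102.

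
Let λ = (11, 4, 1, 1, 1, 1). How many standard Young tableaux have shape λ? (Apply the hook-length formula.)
# SYT of shape (11, 4, 1, 1, 1, 1) = 1322685

Hook-length formula: f^λ = n! / Π hook(c), product over all cells c of the Young diagram. For λ = (11, 4, 1, 1, 1, 1), n = 19 boxes. Hook lengths by row (left-to-right, top-to-bottom): [16, 11, 10, 9, 7, 6, 5, 4, 3, 2, 1]; [8, 3, 2, 1]; [4]; [3]; [2]; [1]. Product of hooks = 91968307200. So f^λ = 19! / 91968307200 = 121645100408832000 / 91968307200 = 1322685.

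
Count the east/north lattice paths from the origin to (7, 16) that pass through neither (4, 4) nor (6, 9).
Number of paths = 185027

Inclusion–exclusion. Total paths: C(23, 7) = 245157. Through P₁: C(8, 4)·C(15, 3) = 31850. Through P₂: C(15, 6)·C(8, 1) = 40040. Since P₁ is strictly southwest of P₂, a monotone path through both must visit P₁ then P₂; paths through both = C(8, 4)·C(7, 2)·C(8, 1) = 11760. Avoid both = 245157 − 31850 − 40040 + 11760 = 185027.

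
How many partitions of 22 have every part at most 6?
p(22, parts ≤ 6) = 391

Use the recurrence p(n, m) = p(n, m−1) + p(n−m, m): either the largest part is < m (count p(n, m−1)) or the largest part is exactly m (remove one copy of m, count p(n−m, m)). With p(0, ·) = 1 this gives p(22, parts ≤ 6) = 391. (By conjugating Young diagrams, this also counts partitions of 22 into at most 6 parts.)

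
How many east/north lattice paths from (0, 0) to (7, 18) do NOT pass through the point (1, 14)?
Number of paths = 477550

Total paths from (0, 0) to (7, 18): C(25, 7) = 480700. Paths through (1, 14): (paths (0, 0) → (1, 14)) × (paths (1, 14) → (7, 18)) = C(15, 1) · C(10, 6) = 15 · 210 = 3150. Avoidance count = 480700 − 3150 = 477550.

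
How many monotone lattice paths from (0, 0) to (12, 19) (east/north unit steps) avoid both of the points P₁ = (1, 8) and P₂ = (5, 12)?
Number of paths = 115696581

Inclusion–exclusion. Total paths: C(31, 12) = 141120525. Through P₁: C(9, 1)·C(22, 11) = 6348888. Through P₂: C(17, 5)·C(14, 7) = 21237216. Since P₁ is strictly southwest of P₂, a monotone path through both must visit P₁ then P₂; paths through both = C(9, 1)·C(8, 4)·C(14, 7) = 2162160. Avoid both = 141120525 − 6348888 − 21237216 + 2162160 = 115696581.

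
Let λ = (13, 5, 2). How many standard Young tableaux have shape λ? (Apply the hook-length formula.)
# SYT of shape (13, 5, 2) = 604656

Hook-length formula: f^λ = n! / Π hook(c), product over all cells c of the Young diagram. For λ = (13, 5, 2), n = 20 boxes. Hook lengths by row (left-to-right, top-to-bottom): [15, 14, 12, 11, 10, 8, 7, 6, 5, 4, 3, 2, 1]; [6, 5, 3, 2, 1]; [2, 1]. Product of hooks = 4023613440000. So f^λ = 20! / 4023613440000 = 2432902008176640000 / 4023613440000 = 604656.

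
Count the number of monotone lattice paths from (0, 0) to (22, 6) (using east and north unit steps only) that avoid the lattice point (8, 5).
Number of paths = 357435

Total paths from (0, 0) to (22, 6): C(28, 22) = 376740. Paths through (8, 5): (paths (0, 0) → (8, 5)) × (paths (8, 5) → (22, 6)) = C(13, 8) · C(15, 14) = 1287 · 15 = 19305. Avoidance count = 376740 − 19305 = 357435.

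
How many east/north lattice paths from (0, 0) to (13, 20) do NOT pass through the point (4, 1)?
Number of paths = 538631940

Total paths from (0, 0) to (13, 20): C(33, 13) = 573166440. Paths through (4, 1): (paths (0, 0) → (4, 1)) × (paths (4, 1) → (13, 20)) = C(5, 4) · C(28, 9) = 5 · 6906900 = 34534500. Avoidance count = 573166440 − 34534500 = 538631940.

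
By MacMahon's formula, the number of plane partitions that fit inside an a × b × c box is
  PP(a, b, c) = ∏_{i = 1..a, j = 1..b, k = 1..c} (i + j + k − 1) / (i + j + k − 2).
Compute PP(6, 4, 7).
PP(6, 4, 7) = 12544848030

Evaluate the triple product over i = 1..6, j = 1..4, k = 1..7. The factors are (2/1) · (3/2) · (4/3) · (5/4) · (6/5) · (7/6) · (8/7) · (3/2) · … (168 factors total). The numerators and denominators telescope so the product is an integer; carrying out the multiplication exactly gives PP(6, 4, 7) = 12544848030.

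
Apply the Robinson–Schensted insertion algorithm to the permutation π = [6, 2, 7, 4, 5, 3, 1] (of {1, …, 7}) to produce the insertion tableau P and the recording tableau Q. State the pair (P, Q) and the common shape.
P = [1, 3, 5] / [2, 7] / [4] / [6];  Q = [1, 3, 5] / [2, 4] / [6] / [7];  common shape = (3, 2, 1, 1)

Row-insert the values π_1, π_2, … into P one at a time, bumping the leftmost entry strictly greater than the inserted value down to the next row. The recording tableau Q records, in position (i, j), the step at which that cell was added to P.
  Insert 6 (step 1): P = [6];  Q = [1]
  Insert 2 (step 2): P = [2] / [6];  Q = [1] / [2]
  Insert 7 (step 3): P = [2, 7] / [6];  Q = [1, 3] / [2]
  Insert 4 (step 4): P = [2, 4] / [6, 7];  Q = [1, 3] / [2, 4]
  Insert 5 (step 5): P = [2, 4, 5] / [6, 7];  Q = [1, 3, 5] / [2, 4]
  Insert 3 (step 6): P = [2, 3, 5] / [4, 7] / [6];  Q = [1, 3, 5] / [2, 4] / [6]
  Insert 1 (step 7): P = [1, 3, 5] / [2, 7] / [4] / [6];  Q = [1, 3, 5] / [2, 4] / [6] / [7]
Final shape: (3, 2, 1, 1).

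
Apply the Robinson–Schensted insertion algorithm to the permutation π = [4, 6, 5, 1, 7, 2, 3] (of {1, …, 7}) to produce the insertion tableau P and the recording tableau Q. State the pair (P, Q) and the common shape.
P = [1, 2, 3] / [4, 5, 7] / [6];  Q = [1, 2, 5] / [3, 6, 7] / [4];  common shape = (3, 3, 1)

Row-insert the values π_1, π_2, … into P one at a time, bumping the leftmost entry strictly greater than the inserted value down to the next row. The recording tableau Q records, in position (i, j), the step at which that cell was added to P.
  Insert 4 (step 1): P = [4];  Q = [1]
  Insert 6 (step 2): P = [4, 6];  Q = [1, 2]
  Insert 5 (step 3): P = [4, 5] / [6];  Q = [1, 2] / [3]
  Insert 1 (step 4): P = [1, 5] / [4] / [6];  Q = [1, 2] / [3] / [4]
  Insert 7 (step 5): P = [1, 5, 7] / [4] / [6];  Q = [1, 2, 5] / [3] / [4]
  Insert 2 (step 6): P = [1, 2, 7] / [4, 5] / [6];  Q = [1, 2, 5] / [3, 6] / [4]
  Insert 3 (step 7): P = [1, 2, 3] / [4, 5, 7] / [6];  Q = [1, 2, 5] / [3, 6, 7] / [4]
Final shape: (3, 3, 1).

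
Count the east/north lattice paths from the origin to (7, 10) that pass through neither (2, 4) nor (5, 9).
Number of paths = 9032

Inclusion–exclusion. Total paths: C(17, 7) = 19448. Through P₁: C(6, 2)·C(11, 5) = 6930. Through P₂: C(14, 5)·C(3, 2) = 6006. Since P₁ is strictly southwest of P₂, a monotone path through both must visit P₁ then P₂; paths through both = C(6, 2)·C(8, 3)·C(3, 2) = 2520. Avoid both = 19448 − 6930 − 6006 + 2520 = 9032.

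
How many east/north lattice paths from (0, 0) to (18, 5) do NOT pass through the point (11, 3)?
Number of paths = 20545

Total paths from (0, 0) to (18, 5): C(23, 18) = 33649. Paths through (11, 3): (paths (0, 0) → (11, 3)) × (paths (11, 3) → (18, 5)) = C(14, 11) · C(9, 7) = 364 · 36 = 13104. Avoidance count = 33649 − 13104 = 20545.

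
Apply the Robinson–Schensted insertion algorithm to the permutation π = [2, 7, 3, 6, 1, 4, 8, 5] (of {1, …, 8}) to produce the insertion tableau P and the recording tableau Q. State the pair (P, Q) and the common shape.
P = [1, 3, 4, 5] / [2, 6, 8] / [7];  Q = [1, 2, 4, 7] / [3, 6, 8] / [5];  common shape = (4, 3, 1)

Row-insert the values π_1, π_2, … into P one at a time, bumping the leftmost entry strictly greater than the inserted value down to the next row. The recording tableau Q records, in position (i, j), the step at which that cell was added to P.
  Insert 2 (step 1): P = [2];  Q = [1]
  Insert 7 (step 2): P = [2, 7];  Q = [1, 2]
  Insert 3 (step 3): P = [2, 3] / [7];  Q = [1, 2] / [3]
  Insert 6 (step 4): P = [2, 3, 6] / [7];  Q = [1, 2, 4] / [3]
  Insert 1 (step 5): P = [1, 3, 6] / [2] / [7];  Q = [1, 2, 4] / [3] / [5]
  Insert 4 (step 6): P = [1, 3, 4] / [2, 6] / [7];  Q = [1, 2, 4] / [3, 6] / [5]
  Insert 8 (step 7): P = [1, 3, 4, 8] / [2, 6] / [7];  Q = [1, 2, 4, 7] / [3, 6] / [5]
  Insert 5 (step 8): P = [1, 3, 4, 5] / [2, 6, 8] / [7];  Q = [1, 2, 4, 7] / [3, 6, 8] / [5]
Final shape: (4, 3, 1).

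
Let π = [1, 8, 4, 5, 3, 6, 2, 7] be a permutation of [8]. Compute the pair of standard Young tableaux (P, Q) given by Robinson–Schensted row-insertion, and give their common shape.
P = [1, 2, 5, 6, 7] / [3] / [4] / [8];  Q = [1, 2, 4, 6, 8] / [3] / [5] / [7];  common shape = (5, 1, 1, 1)

Row-insert the values π_1, π_2, … into P one at a time, bumping the leftmost entry strictly greater than the inserted value down to the next row. The recording tableau Q records, in position (i, j), the step at which that cell was added to P.
  Insert 1 (step 1): P = [1];  Q = [1]
  Insert 8 (step 2): P = [1, 8];  Q = [1, 2]
  Insert 4 (step 3): P = [1, 4] / [8];  Q = [1, 2] / [3]
  Insert 5 (step 4): P = [1, 4, 5] / [8];  Q = [1, 2, 4] / [3]
  Insert 3 (step 5): P = [1, 3, 5] / [4] / [8];  Q = [1, 2, 4] / [3] / [5]
  Insert 6 (step 6): P = [1, 3, 5, 6] / [4] / [8];  Q = [1, 2, 4, 6] / [3] / [5]
  Insert 2 (step 7): P = [1, 2, 5, 6] / [3] / [4] / [8];  Q = [1, 2, 4, 6] / [3] / [5] / [7]
  Insert 7 (step 8): P = [1, 2, 5, 6, 7] / [3] / [4] / [8];  Q = [1, 2, 4, 6, 8] / [3] / [5] / [7]
Final shape: (5, 1, 1, 1).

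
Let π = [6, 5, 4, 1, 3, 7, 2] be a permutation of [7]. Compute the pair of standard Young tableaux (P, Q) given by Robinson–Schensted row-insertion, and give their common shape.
P = [1, 2, 7] / [3] / [4] / [5] / [6];  Q = [1, 5, 6] / [2] / [3] / [4] / [7];  common shape = (3, 1, 1, 1, 1)

Row-insert the values π_1, π_2, … into P one at a time, bumping the leftmost entry strictly greater than the inserted value down to the next row. The recording tableau Q records, in position (i, j), the step at which that cell was added to P.
  Insert 6 (step 1): P = [6];  Q = [1]
  Insert 5 (step 2): P = [5] / [6];  Q = [1] / [2]
  Insert 4 (step 3): P = [4] / [5] / [6];  Q = [1] / [2] / [3]
  Insert 1 (step 4): P = [1] / [4] / [5] / [6];  Q = [1] / [2] / [3] / [4]
  Insert 3 (step 5): P = [1, 3] / [4] / [5] / [6];  Q = [1, 5] / [2] / [3] / [4]
  Insert 7 (step 6): P = [1, 3, 7] / [4] / [5] / [6];  Q = [1, 5, 6] / [2] / [3] / [4]
  Insert 2 (step 7): P = [1, 2, 7] / [3] / [4] / [5] / [6];  Q = [1, 5, 6] / [2] / [3] / [4] / [7]
Final shape: (3, 1, 1, 1, 1).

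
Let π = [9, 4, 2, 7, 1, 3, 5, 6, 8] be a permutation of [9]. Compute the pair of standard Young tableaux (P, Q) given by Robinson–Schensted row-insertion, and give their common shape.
P = [1, 3, 5, 6, 8] / [2, 7] / [4] / [9];  Q = [1, 4, 7, 8, 9] / [2, 6] / [3] / [5];  common shape = (5, 2, 1, 1)

Row-insert the values π_1, π_2, … into P one at a time, bumping the leftmost entry strictly greater than the inserted value down to the next row. The recording tableau Q records, in position (i, j), the step at which that cell was added to P.
  Insert 9 (step 1): P = [9];  Q = [1]
  Insert 4 (step 2): P = [4] / [9];  Q = [1] / [2]
  Insert 2 (step 3): P = [2] / [4] / [9];  Q = [1] / [2] / [3]
  Insert 7 (step 4): P = [2, 7] / [4] / [9];  Q = [1, 4] / [2] / [3]
  Insert 1 (step 5): P = [1, 7] / [2] / [4] / [9];  Q = [1, 4] / [2] / [3] / [5]
  Insert 3 (step 6): P = [1, 3] / [2, 7] / [4] / [9];  Q = [1, 4] / [2, 6] / [3] / [5]
  Insert 5 (step 7): P = [1, 3, 5] / [2, 7] / [4] / [9];  Q = [1, 4, 7] / [2, 6] / [3] / [5]
  Insert 6 (step 8): P = [1, 3, 5, 6] / [2, 7] / [4] / [9];  Q = [1, 4, 7, 8] / [2, 6] / [3] / [5]
  Insert 8 (step 9): P = [1, 3, 5, 6, 8] / [2, 7] / [4] / [9];  Q = [1, 4, 7, 8, 9] / [2, 6] / [3] / [5]
Final shape: (5, 2, 1, 1).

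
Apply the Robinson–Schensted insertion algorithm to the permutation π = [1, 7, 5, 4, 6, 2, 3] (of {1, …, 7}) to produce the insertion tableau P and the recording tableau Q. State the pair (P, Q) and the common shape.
P = [1, 2, 3] / [4, 6] / [5] / [7];  Q = [1, 2, 5] / [3, 7] / [4] / [6];  common shape = (3, 2, 1, 1)

Row-insert the values π_1, π_2, … into P one at a time, bumping the leftmost entry strictly greater than the inserted value down to the next row. The recording tableau Q records, in position (i, j), the step at which that cell was added to P.
  Insert 1 (step 1): P = [1];  Q = [1]
  Insert 7 (step 2): P = [1, 7];  Q = [1, 2]
  Insert 5 (step 3): P = [1, 5] / [7];  Q = [1, 2] / [3]
  Insert 4 (step 4): P = [1, 4] / [5] / [7];  Q = [1, 2] / [3] / [4]
  Insert 6 (step 5): P = [1, 4, 6] / [5] / [7];  Q = [1, 2, 5] / [3] / [4]
  Insert 2 (step 6): P = [1, 2, 6] / [4] / [5] / [7];  Q = [1, 2, 5] / [3] / [4] / [6]
  Insert 3 (step 7): P = [1, 2, 3] / [4, 6] / [5] / [7];  Q = [1, 2, 5] / [3, 7] / [4] / [6]
Final shape: (3, 2, 1, 1).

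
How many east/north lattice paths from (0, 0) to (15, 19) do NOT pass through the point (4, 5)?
Number of paths = 1294335120

Total paths from (0, 0) to (15, 19): C(34, 15) = 1855967520. Paths through (4, 5): (paths (0, 0) → (4, 5)) × (paths (4, 5) → (15, 19)) = C(9, 4) · C(25, 11) = 126 · 4457400 = 561632400. Avoidance count = 1855967520 − 561632400 = 1294335120.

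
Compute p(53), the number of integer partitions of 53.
p(53) = 329931

Compute p(n) via the recurrence p(n, m) = p(n, m−1) + p(n−m, m), where p(n, m) counts partitions of n with all parts ≤ m and p(n) = p(n, n). The base cases are p(0, m) = 1 and p(n, 0) = 0 for n > 0. Filling the table yields p(53) = 329931. (Euler's pentagonal recurrence is an alternative.)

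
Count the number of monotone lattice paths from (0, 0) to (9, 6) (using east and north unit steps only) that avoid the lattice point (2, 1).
Number of paths = 2629

Total paths from (0, 0) to (9, 6): C(15, 9) = 5005. Paths through (2, 1): (paths (0, 0) → (2, 1)) × (paths (2, 1) → (9, 6)) = C(3, 2) · C(12, 7) = 3 · 792 = 2376. Avoidance count = 5005 − 2376 = 2629.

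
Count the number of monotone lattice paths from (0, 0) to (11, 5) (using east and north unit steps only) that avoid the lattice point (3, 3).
Number of paths = 3468

Total paths from (0, 0) to (11, 5): C(16, 11) = 4368. Paths through (3, 3): (paths (0, 0) → (3, 3)) × (paths (3, 3) → (11, 5)) = C(6, 3) · C(10, 8) = 20 · 45 = 900. Avoidance count = 4368 − 900 = 3468.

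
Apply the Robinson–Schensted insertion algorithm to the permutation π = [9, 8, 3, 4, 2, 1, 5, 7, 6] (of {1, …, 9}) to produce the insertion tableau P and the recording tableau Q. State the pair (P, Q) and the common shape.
P = [1, 4, 5, 6] / [2, 7] / [3] / [8] / [9];  Q = [1, 4, 7, 8] / [2, 9] / [3] / [5] / [6];  common shape = (4, 2, 1, 1, 1)

Row-insert the values π_1, π_2, … into P one at a time, bumping the leftmost entry strictly greater than the inserted value down to the next row. The recording tableau Q records, in position (i, j), the step at which that cell was added to P.
  Insert 9 (step 1): P = [9];  Q = [1]
  Insert 8 (step 2): P = [8] / [9];  Q = [1] / [2]
  Insert 3 (step 3): P = [3] / [8] / [9];  Q = [1] / [2] / [3]
  Insert 4 (step 4): P = [3, 4] / [8] / [9];  Q = [1, 4] / [2] / [3]
  Insert 2 (step 5): P = [2, 4] / [3] / [8] / [9];  Q = [1, 4] / [2] / [3] / [5]
  Insert 1 (step 6): P = [1, 4] / [2] / [3] / [8] / [9];  Q = [1, 4] / [2] / [3] / [5] / [6]
  Insert 5 (step 7): P = [1, 4, 5] / [2] / [3] / [8] / [9];  Q = [1, 4, 7] / [2] / [3] / [5] / [6]
  Insert 7 (step 8): P = [1, 4, 5, 7] / [2] / [3] / [8] / [9];  Q = [1, 4, 7, 8] / [2] / [3] / [5] / [6]
  Insert 6 (step 9): P = [1, 4, 5, 6] / [2, 7] / [3] / [8] / [9];  Q = [1, 4, 7, 8] / [2, 9] / [3] / [5] / [6]
Final shape: (4, 2, 1, 1, 1).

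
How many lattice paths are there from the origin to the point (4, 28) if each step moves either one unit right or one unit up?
Number of paths = 35960

A monotone lattice path from (0, 0) to (4, 28) consists of 4 east steps and 28 north steps in some order, so it is determined by which 4 of the 32 steps are east. The count is C(32, 4) = 35960.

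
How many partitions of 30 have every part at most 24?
p(30, parts ≤ 24) = 5585

Use the recurrence p(n, m) = p(n, m−1) + p(n−m, m): either the largest part is < m (count p(n, m−1)) or the largest part is exactly m (remove one copy of m, count p(n−m, m)). With p(0, ·) = 1 this gives p(30, parts ≤ 24) = 5585. (By conjugating Young diagrams, this also counts partitions of 30 into at most 24 parts.)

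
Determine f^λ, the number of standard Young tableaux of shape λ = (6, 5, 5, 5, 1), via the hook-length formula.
# SYT of shape (6, 5, 5, 5, 1) = 192053862

Hook-length formula: f^λ = n! / Π hook(c), product over all cells c of the Young diagram. For λ = (6, 5, 5, 5, 1), n = 22 boxes. Hook lengths by row (left-to-right, top-to-bottom): [10, 8, 7, 6, 5, 1]; [8, 6, 5, 4, 3]; [7, 5, 4, 3, 2]; [6, 4, 3, 2, 1]; [1]. Product of hooks = 5852528640000. So f^λ = 22! / 5852528640000 = 1124000727777607680000 / 5852528640000 = 192053862.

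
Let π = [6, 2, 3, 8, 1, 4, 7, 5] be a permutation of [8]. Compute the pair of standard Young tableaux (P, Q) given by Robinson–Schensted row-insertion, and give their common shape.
P = [1, 3, 4, 5] / [2, 7] / [6, 8];  Q = [1, 3, 4, 7] / [2, 6] / [5, 8];  common shape = (4, 2, 2)

Row-insert the values π_1, π_2, … into P one at a time, bumping the leftmost entry strictly greater than the inserted value down to the next row. The recording tableau Q records, in position (i, j), the step at which that cell was added to P.
  Insert 6 (step 1): P = [6];  Q = [1]
  Insert 2 (step 2): P = [2] / [6];  Q = [1] / [2]
  Insert 3 (step 3): P = [2, 3] / [6];  Q = [1, 3] / [2]
  Insert 8 (step 4): P = [2, 3, 8] / [6];  Q = [1, 3, 4] / [2]
  Insert 1 (step 5): P = [1, 3, 8] / [2] / [6];  Q = [1, 3, 4] / [2] / [5]
  Insert 4 (step 6): P = [1, 3, 4] / [2, 8] / [6];  Q = [1, 3, 4] / [2, 6] / [5]
  Insert 7 (step 7): P = [1, 3, 4, 7] / [2, 8] / [6];  Q = [1, 3, 4, 7] / [2, 6] / [5]
  Insert 5 (step 8): P = [1, 3, 4, 5] / [2, 7] / [6, 8];  Q = [1, 3, 4, 7] / [2, 6] / [5, 8]
Final shape: (4, 2, 2).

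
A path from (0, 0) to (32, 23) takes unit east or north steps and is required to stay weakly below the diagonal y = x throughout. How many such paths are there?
Number of paths = 565588532895750

By the reflection principle (André's argument), the number of monotone paths to (32, 23) with n ≤ m that never go above y = x is C(55, 32) − C(55, 33) = 1866442158555975 − 1300853625660225 = 565588532895750.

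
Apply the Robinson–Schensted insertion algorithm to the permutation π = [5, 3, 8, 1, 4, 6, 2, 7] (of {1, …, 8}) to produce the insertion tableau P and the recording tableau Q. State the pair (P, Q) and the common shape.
P = [1, 2, 6, 7] / [3, 4] / [5, 8];  Q = [1, 3, 6, 8] / [2, 5] / [4, 7];  common shape = (4, 2, 2)

Row-insert the values π_1, π_2, … into P one at a time, bumping the leftmost entry strictly greater than the inserted value down to the next row. The recording tableau Q records, in position (i, j), the step at which that cell was added to P.
  Insert 5 (step 1): P = [5];  Q = [1]
  Insert 3 (step 2): P = [3] / [5];  Q = [1] / [2]
  Insert 8 (step 3): P = [3, 8] / [5];  Q = [1, 3] / [2]
  Insert 1 (step 4): P = [1, 8] / [3] / [5];  Q = [1, 3] / [2] / [4]
  Insert 4 (step 5): P = [1, 4] / [3, 8] / [5];  Q = [1, 3] / [2, 5] / [4]
  Insert 6 (step 6): P = [1, 4, 6] / [3, 8] / [5];  Q = [1, 3, 6] / [2, 5] / [4]
  Insert 2 (step 7): P = [1, 2, 6] / [3, 4] / [5, 8];  Q = [1, 3, 6] / [2, 5] / [4, 7]
  Insert 7 (step 8): P = [1, 2, 6, 7] / [3, 4] / [5, 8];  Q = [1, 3, 6, 8] / [2, 5] / [4, 7]
Final shape: (4, 2, 2).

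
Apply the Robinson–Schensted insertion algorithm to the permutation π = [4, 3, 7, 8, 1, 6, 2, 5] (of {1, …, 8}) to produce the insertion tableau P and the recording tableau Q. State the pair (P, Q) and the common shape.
P = [1, 2, 5] / [3, 6, 8] / [4, 7];  Q = [1, 3, 4] / [2, 6, 8] / [5, 7];  common shape = (3, 3, 2)

Row-insert the values π_1, π_2, … into P one at a time, bumping the leftmost entry strictly greater than the inserted value down to the next row. The recording tableau Q records, in position (i, j), the step at which that cell was added to P.
  Insert 4 (step 1): P = [4];  Q = [1]
  Insert 3 (step 2): P = [3] / [4];  Q = [1] / [2]
  Insert 7 (step 3): P = [3, 7] / [4];  Q = [1, 3] / [2]
  Insert 8 (step 4): P = [3, 7, 8] / [4];  Q = [1, 3, 4] / [2]
  Insert 1 (step 5): P = [1, 7, 8] / [3] / [4];  Q = [1, 3, 4] / [2] / [5]
  Insert 6 (step 6): P = [1, 6, 8] / [3, 7] / [4];  Q = [1, 3, 4] / [2, 6] / [5]
  Insert 2 (step 7): P = [1, 2, 8] / [3, 6] / [4, 7];  Q = [1, 3, 4] / [2, 6] / [5, 7]
  Insert 5 (step 8): P = [1, 2, 5] / [3, 6, 8] / [4, 7];  Q = [1, 3, 4] / [2, 6, 8] / [5, 7]
Final shape: (3, 3, 2).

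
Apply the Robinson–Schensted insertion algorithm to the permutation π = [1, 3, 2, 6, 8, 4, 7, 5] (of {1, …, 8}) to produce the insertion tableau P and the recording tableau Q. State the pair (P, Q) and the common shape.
P = [1, 2, 4, 5] / [3, 6, 7] / [8];  Q = [1, 2, 4, 5] / [3, 6, 7] / [8];  common shape = (4, 3, 1)

Row-insert the values π_1, π_2, … into P one at a time, bumping the leftmost entry strictly greater than the inserted value down to the next row. The recording tableau Q records, in position (i, j), the step at which that cell was added to P.
  Insert 1 (step 1): P = [1];  Q = [1]
  Insert 3 (step 2): P = [1, 3];  Q = [1, 2]
  Insert 2 (step 3): P = [1, 2] / [3];  Q = [1, 2] / [3]
  Insert 6 (step 4): P = [1, 2, 6] / [3];  Q = [1, 2, 4] / [3]
  Insert 8 (step 5): P = [1, 2, 6, 8] / [3];  Q = [1, 2, 4, 5] / [3]
  Insert 4 (step 6): P = [1, 2, 4, 8] / [3, 6];  Q = [1, 2, 4, 5] / [3, 6]
  Insert 7 (step 7): P = [1, 2, 4, 7] / [3, 6, 8];  Q = [1, 2, 4, 5] / [3, 6, 7]
  Insert 5 (step 8): P = [1, 2, 4, 5] / [3, 6, 7] / [8];  Q = [1, 2, 4, 5] / [3, 6, 7] / [8]
Final shape: (4, 3, 1).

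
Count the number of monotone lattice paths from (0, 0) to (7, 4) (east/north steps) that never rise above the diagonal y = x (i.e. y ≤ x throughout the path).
Number of paths = 165

By the reflection principle (André's argument), the number of monotone paths to (7, 4) with n ≤ m that never go above y = x is C(11, 7) − C(11, 8) = 330 − 165 = 165.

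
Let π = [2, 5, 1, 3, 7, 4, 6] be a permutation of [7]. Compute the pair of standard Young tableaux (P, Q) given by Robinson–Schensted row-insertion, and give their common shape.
P = [1, 3, 4, 6] / [2, 5, 7];  Q = [1, 2, 5, 7] / [3, 4, 6];  common shape = (4, 3)

Row-insert the values π_1, π_2, … into P one at a time, bumping the leftmost entry strictly greater than the inserted value down to the next row. The recording tableau Q records, in position (i, j), the step at which that cell was added to P.
  Insert 2 (step 1): P = [2];  Q = [1]
  Insert 5 (step 2): P = [2, 5];  Q = [1, 2]
  Insert 1 (step 3): P = [1, 5] / [2];  Q = [1, 2] / [3]
  Insert 3 (step 4): P = [1, 3] / [2, 5];  Q = [1, 2] / [3, 4]
  Insert 7 (step 5): P = [1, 3, 7] / [2, 5];  Q = [1, 2, 5] / [3, 4]
  Insert 4 (step 6): P = [1, 3, 4] / [2, 5, 7];  Q = [1, 2, 5] / [3, 4, 6]
  Insert 6 (step 7): P = [1, 3, 4, 6] / [2, 5, 7];  Q = [1, 2, 5, 7] / [3, 4, 6]
Final shape: (4, 3).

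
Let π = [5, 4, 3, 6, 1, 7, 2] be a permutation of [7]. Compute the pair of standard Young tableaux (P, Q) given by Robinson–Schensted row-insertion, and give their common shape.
P = [1, 2, 7] / [3, 6] / [4] / [5];  Q = [1, 4, 6] / [2, 7] / [3] / [5];  common shape = (3, 2, 1, 1)

Row-insert the values π_1, π_2, … into P one at a time, bumping the leftmost entry strictly greater than the inserted value down to the next row. The recording tableau Q records, in position (i, j), the step at which that cell was added to P.
  Insert 5 (step 1): P = [5];  Q = [1]
  Insert 4 (step 2): P = [4] / [5];  Q = [1] / [2]
  Insert 3 (step 3): P = [3] / [4] / [5];  Q = [1] / [2] / [3]
  Insert 6 (step 4): P = [3, 6] / [4] / [5];  Q = [1, 4] / [2] / [3]
  Insert 1 (step 5): P = [1, 6] / [3] / [4] / [5];  Q = [1, 4] / [2] / [3] / [5]
  Insert 7 (step 6): P = [1, 6, 7] / [3] / [4] / [5];  Q = [1, 4, 6] / [2] / [3] / [5]
  Insert 2 (step 7): P = [1, 2, 7] / [3, 6] / [4] / [5];  Q = [1, 4, 6] / [2, 7] / [3] / [5]
Final shape: (3, 2, 1, 1).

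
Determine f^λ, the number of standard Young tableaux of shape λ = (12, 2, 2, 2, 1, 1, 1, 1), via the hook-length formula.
# SYT of shape (12, 2, 2, 2, 1, 1, 1, 1) = 24066900

Hook-length formula: f^λ = n! / Π hook(c), product over all cells c of the Young diagram. For λ = (12, 2, 2, 2, 1, 1, 1, 1), n = 22 boxes. Hook lengths by row (left-to-right, top-to-bottom): [19, 14, 10, 9, 8, 7, 6, 5, 4, 3, 2, 1]; [8, 3]; [7, 2]; [6, 1]; [4]; [3]; [2]; [1]. Product of hooks = 46703178547200. So f^λ = 22! / 46703178547200 = 1124000727777607680000 / 46703178547200 = 24066900.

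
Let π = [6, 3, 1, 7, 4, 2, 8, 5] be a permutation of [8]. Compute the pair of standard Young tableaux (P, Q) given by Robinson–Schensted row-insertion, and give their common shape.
P = [1, 2, 5] / [3, 4, 8] / [6, 7];  Q = [1, 4, 7] / [2, 5, 8] / [3, 6];  common shape = (3, 3, 2)

Row-insert the values π_1, π_2, … into P one at a time, bumping the leftmost entry strictly greater than the inserted value down to the next row. The recording tableau Q records, in position (i, j), the step at which that cell was added to P.
  Insert 6 (step 1): P = [6];  Q = [1]
  Insert 3 (step 2): P = [3] / [6];  Q = [1] / [2]
  Insert 1 (step 3): P = [1] / [3] / [6];  Q = [1] / [2] / [3]
  Insert 7 (step 4): P = [1, 7] / [3] / [6];  Q = [1, 4] / [2] / [3]
  Insert 4 (step 5): P = [1, 4] / [3, 7] / [6];  Q = [1, 4] / [2, 5] / [3]
  Insert 2 (step 6): P = [1, 2] / [3, 4] / [6, 7];  Q = [1, 4] / [2, 5] / [3, 6]
  Insert 8 (step 7): P = [1, 2, 8] / [3, 4] / [6, 7];  Q = [1, 4, 7] / [2, 5] / [3, 6]
  Insert 5 (step 8): P = [1, 2, 5] / [3, 4, 8] / [6, 7];  Q = [1, 4, 7] / [2, 5, 8] / [3, 6]
Final shape: (3, 3, 2).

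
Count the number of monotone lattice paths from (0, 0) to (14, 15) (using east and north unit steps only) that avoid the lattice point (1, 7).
Number of paths = 75930840

Total paths from (0, 0) to (14, 15): C(29, 14) = 77558760. Paths through (1, 7): (paths (0, 0) → (1, 7)) × (paths (1, 7) → (14, 15)) = C(8, 1) · C(21, 13) = 8 · 203490 = 1627920. Avoidance count = 77558760 − 1627920 = 75930840.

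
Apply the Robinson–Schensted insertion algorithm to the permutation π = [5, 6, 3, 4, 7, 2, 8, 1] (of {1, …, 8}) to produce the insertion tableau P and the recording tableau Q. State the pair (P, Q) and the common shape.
P = [1, 4, 7, 8] / [2, 6] / [3] / [5];  Q = [1, 2, 5, 7] / [3, 4] / [6] / [8];  common shape = (4, 2, 1, 1)

Row-insert the values π_1, π_2, … into P one at a time, bumping the leftmost entry strictly greater than the inserted value down to the next row. The recording tableau Q records, in position (i, j), the step at which that cell was added to P.
  Insert 5 (step 1): P = [5];  Q = [1]
  Insert 6 (step 2): P = [5, 6];  Q = [1, 2]
  Insert 3 (step 3): P = [3, 6] / [5];  Q = [1, 2] / [3]
  Insert 4 (step 4): P = [3, 4] / [5, 6];  Q = [1, 2] / [3, 4]
  Insert 7 (step 5): P = [3, 4, 7] / [5, 6];  Q = [1, 2, 5] / [3, 4]
  Insert 2 (step 6): P = [2, 4, 7] / [3, 6] / [5];  Q = [1, 2, 5] / [3, 4] / [6]
  Insert 8 (step 7): P = [2, 4, 7, 8] / [3, 6] / [5];  Q = [1, 2, 5, 7] / [3, 4] / [6]
  Insert 1 (step 8): P = [1, 4, 7, 8] / [2, 6] / [3] / [5];  Q = [1, 2, 5, 7] / [3, 4] / [6] / [8]
Final shape: (4, 2, 1, 1).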